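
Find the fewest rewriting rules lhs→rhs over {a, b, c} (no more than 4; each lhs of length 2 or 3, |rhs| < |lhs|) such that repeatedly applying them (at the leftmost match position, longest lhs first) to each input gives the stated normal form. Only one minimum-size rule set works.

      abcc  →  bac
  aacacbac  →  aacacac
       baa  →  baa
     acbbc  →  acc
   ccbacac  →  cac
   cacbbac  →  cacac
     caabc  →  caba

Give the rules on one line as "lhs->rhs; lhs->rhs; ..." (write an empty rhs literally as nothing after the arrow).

abc->ba; cb->c; cca->

  | abcc => bac
  | aacacbac => aacacac
  | baa
  | acbbc => acbc => acc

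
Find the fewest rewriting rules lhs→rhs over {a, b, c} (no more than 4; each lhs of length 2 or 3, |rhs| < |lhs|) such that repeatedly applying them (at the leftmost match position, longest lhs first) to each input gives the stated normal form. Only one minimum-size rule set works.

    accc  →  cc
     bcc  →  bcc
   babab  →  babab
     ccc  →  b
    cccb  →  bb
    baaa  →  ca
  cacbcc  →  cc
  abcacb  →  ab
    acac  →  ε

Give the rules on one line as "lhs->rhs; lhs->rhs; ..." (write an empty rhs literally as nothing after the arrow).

ac->; baa->c; cb->; ccc->b

  | accc => cc
  | bcc
  | babab
  | ccc => b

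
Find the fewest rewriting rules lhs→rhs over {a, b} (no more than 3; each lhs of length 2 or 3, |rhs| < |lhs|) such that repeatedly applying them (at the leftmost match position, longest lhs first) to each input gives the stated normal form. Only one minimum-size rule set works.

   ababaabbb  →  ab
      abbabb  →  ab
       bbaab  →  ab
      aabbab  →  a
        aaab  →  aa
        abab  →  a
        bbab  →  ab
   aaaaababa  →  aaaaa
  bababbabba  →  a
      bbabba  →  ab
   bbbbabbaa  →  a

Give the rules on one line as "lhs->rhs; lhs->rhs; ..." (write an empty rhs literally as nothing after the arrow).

aab->a; ba->; bab->ab

  | ababaabbb => aabaabbb => aaabbb => aabb => ab
  | abbabb => ababb => aabb => ab
  | bbaab => bab => ab
  | aabbab => abab => aab => a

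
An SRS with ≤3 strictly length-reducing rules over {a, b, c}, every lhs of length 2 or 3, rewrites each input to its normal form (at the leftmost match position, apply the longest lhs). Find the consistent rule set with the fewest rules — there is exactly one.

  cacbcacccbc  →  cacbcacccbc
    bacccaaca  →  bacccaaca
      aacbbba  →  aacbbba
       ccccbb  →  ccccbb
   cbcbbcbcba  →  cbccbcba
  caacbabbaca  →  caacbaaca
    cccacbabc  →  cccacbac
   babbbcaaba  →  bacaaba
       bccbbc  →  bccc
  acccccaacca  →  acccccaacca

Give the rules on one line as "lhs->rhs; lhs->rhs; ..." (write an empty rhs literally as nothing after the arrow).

  | cacbcacccbc
  | bacccaaca
  | aacbbba
  | ccccbb

bab->ba; bbc->c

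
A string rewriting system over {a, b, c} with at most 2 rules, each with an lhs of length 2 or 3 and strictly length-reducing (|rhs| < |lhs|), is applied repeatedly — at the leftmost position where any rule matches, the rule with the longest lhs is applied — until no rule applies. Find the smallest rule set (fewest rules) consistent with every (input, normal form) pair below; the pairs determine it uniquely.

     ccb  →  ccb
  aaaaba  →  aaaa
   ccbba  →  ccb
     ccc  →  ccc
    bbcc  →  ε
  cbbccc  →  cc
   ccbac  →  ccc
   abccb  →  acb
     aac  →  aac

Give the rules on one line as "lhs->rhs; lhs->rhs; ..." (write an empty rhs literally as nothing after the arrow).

ba->; bc->

  | ccb
  | aaaaba => aaaa
  | ccbba => ccb
  | ccc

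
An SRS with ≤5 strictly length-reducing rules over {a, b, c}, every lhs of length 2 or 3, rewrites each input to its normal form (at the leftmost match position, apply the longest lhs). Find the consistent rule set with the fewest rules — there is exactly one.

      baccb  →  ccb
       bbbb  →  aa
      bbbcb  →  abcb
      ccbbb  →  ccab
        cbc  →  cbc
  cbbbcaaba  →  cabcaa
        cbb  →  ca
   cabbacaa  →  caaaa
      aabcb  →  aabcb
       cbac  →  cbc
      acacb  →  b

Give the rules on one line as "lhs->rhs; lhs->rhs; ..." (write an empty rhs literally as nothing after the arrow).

  | baccb => ccb
  | bbbb => abb => aa
  | bbbcb => abcb
  | ccbbb => ccab

ac->; ba->; bb->a; cba->cb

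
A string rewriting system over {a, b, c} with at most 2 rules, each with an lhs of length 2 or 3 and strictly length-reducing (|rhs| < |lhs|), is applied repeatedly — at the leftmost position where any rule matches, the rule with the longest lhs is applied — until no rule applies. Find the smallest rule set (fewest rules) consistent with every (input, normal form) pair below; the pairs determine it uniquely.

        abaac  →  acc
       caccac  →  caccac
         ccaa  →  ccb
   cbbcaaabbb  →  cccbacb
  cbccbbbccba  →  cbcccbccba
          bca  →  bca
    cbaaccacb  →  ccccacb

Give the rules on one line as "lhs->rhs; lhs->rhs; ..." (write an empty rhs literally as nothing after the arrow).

aa->b; bb->c

  | abaac => abbc => acc
  | caccac
  | ccaa => ccb
  | cbbcaaabbb => cccaaabbb => cccbabbb => cccbacb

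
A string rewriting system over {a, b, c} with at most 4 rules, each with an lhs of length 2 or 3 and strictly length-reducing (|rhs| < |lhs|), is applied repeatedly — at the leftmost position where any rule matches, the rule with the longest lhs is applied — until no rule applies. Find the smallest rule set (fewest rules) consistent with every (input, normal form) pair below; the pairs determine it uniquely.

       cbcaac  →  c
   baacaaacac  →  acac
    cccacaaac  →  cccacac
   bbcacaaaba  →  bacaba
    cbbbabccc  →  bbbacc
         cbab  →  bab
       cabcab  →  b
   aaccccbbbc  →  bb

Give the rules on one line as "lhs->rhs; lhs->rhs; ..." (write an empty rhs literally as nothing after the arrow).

  | cbcaac => bcaac => aac => c
  | baacaaacac => bcaaacac => aaacac => acac
  | cccacaaac => cccacac
  | bbcacaaaba => bacaaaba => bacaba

aa->; bc->; cb->b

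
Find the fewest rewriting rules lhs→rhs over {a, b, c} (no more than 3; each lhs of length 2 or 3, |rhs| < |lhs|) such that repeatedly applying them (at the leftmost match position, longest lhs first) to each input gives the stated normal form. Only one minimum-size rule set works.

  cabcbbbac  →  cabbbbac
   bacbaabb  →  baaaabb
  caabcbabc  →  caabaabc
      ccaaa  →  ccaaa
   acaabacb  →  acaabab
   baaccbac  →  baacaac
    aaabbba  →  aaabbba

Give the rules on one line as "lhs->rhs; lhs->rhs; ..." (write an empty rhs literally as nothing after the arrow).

  | cabcbbbac => cabbbbac
  | bacbaabb => baaaabb
  | caabcbabc => caabaabc
  | ccaaa

cb->b; cba->aa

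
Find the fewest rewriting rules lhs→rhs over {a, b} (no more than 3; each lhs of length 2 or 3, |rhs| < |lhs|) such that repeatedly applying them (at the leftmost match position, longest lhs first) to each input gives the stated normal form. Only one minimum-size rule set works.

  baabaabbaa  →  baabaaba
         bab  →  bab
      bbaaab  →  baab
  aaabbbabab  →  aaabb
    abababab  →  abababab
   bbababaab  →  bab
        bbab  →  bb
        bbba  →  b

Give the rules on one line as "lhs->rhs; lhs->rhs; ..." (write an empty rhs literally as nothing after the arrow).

  | baabaabbaa => baabaaba
  | bab
  | bbaaab => baab
  | aaabbbabab => aaabbabab => aaabbab => aaabb

bba->b; bbb->bb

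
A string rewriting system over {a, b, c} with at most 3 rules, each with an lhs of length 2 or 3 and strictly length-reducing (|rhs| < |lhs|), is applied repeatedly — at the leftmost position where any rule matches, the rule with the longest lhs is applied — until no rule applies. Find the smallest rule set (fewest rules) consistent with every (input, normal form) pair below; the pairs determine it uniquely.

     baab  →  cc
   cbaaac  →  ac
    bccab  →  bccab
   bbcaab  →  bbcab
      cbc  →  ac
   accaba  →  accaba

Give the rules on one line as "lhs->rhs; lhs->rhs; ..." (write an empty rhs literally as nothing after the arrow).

aa->a; bab->cc; cb->a

  | baab => bab => cc
  | cbaaac => aaaac => aaac => aac => ac
  | bccab
  | bbcaab => bbcab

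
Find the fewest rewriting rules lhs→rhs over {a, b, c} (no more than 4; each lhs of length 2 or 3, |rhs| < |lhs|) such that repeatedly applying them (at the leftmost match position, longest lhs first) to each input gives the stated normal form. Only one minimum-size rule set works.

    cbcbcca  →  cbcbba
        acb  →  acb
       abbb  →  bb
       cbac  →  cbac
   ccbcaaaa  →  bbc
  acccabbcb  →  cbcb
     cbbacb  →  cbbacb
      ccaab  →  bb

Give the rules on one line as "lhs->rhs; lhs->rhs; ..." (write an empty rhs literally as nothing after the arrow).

aa->; ab->; cc->b

  | cbcbcca => cbcbba
  | acb
  | abbb => bb
  | cbac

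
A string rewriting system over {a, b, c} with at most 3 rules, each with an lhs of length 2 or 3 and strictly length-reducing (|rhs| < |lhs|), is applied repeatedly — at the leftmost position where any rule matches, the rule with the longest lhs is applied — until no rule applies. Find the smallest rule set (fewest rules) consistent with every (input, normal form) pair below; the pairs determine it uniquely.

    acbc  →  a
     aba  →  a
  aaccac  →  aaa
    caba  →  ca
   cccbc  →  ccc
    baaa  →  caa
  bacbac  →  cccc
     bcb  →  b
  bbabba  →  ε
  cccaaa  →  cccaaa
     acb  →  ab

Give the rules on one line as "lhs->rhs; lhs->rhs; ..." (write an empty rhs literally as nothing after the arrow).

ac->a; ba->c; bc->

  | acbc => abc => a
  | aba => ac => a
  | aaccac => aacac => aaac => aaa
  | caba => cac => ca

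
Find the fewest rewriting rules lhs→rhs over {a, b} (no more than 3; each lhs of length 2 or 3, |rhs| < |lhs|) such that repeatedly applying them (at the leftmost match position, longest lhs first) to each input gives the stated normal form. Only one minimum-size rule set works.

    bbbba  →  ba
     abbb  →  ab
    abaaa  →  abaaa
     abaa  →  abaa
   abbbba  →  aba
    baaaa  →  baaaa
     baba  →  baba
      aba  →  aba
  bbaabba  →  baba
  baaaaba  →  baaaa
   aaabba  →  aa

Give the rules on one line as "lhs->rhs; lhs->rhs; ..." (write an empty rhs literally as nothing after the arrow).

aab->a; bb->b

  | bbbba => bbba => bba => ba
  | abbb => abb => ab
  | abaaa
  | abaa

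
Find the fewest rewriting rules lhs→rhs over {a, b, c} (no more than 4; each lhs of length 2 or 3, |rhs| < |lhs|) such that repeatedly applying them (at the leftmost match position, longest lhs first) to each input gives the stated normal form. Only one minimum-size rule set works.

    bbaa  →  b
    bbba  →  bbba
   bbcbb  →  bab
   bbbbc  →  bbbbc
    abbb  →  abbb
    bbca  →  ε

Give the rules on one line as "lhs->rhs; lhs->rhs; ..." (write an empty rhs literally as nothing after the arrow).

baa->; bca->aa; bcb->a

  | bbaa => b
  | bbba
  | bbcbb => bab
  | bbbbc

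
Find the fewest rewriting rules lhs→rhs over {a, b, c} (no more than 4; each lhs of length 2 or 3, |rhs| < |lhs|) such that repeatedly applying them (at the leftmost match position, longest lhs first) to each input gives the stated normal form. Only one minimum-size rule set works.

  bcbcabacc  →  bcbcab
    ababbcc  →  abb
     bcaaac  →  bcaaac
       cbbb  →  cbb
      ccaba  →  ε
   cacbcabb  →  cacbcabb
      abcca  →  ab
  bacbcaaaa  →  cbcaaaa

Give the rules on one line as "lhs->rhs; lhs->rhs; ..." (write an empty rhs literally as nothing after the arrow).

ba->; bbb->bb; cc->b

  | bcbcabacc => bcbcacc => bcbcab
  | ababbcc => abbcc => abbb => abb
  | bcaaac
  | cbbb => cbb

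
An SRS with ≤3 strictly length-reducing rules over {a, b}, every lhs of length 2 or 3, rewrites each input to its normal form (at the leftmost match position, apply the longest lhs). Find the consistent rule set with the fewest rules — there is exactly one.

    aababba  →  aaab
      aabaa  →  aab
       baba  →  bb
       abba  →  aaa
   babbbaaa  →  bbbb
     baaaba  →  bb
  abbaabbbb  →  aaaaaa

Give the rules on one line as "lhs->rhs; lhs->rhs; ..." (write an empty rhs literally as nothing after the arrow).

  | aababba => aabbba => aaaba => aaab
  | aabaa => aaba => aab
  | baba => bba => bb
  | abba => aaa

abb->aa; ba->b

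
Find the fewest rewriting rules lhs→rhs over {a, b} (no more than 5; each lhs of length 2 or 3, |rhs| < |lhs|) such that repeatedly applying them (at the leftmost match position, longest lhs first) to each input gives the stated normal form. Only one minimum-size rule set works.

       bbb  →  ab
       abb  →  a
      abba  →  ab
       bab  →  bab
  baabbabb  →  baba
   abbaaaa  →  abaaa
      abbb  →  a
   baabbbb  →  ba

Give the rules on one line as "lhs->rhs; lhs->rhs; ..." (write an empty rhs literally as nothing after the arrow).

  | bbb => ab
  | abb => a
  | abba => ab
  | bab

aab->a; bb->; bba->b; bbb->ab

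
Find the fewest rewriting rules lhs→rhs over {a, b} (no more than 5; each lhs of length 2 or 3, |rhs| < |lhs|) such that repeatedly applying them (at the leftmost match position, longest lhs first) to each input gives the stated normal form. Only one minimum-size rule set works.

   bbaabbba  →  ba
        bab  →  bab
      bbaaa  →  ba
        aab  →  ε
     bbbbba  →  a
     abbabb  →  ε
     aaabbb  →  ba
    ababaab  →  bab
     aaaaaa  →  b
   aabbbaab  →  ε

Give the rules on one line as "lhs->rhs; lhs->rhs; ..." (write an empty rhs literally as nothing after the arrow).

  | bbaabbba => aabbba => bbbba => ba
  | bab
  | bbaaa => aaa => ba
  | aab => bb => ε

aa->b; aba->ab; bb->; bbb->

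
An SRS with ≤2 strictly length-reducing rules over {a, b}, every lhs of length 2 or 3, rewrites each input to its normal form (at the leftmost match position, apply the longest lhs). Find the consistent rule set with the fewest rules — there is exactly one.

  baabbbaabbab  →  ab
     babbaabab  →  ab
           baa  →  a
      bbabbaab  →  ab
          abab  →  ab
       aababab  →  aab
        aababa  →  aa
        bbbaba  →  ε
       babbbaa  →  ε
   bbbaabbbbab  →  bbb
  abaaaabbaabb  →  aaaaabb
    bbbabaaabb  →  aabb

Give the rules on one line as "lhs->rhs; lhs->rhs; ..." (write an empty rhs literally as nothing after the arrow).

ba->; bba->

  | baabbbaabbab => abbbaabbab => ababbab => abbab => ab
  | babbaabab => bbaabab => abab => ab
  | baa => a
  | bbabbaab => bbaab => ab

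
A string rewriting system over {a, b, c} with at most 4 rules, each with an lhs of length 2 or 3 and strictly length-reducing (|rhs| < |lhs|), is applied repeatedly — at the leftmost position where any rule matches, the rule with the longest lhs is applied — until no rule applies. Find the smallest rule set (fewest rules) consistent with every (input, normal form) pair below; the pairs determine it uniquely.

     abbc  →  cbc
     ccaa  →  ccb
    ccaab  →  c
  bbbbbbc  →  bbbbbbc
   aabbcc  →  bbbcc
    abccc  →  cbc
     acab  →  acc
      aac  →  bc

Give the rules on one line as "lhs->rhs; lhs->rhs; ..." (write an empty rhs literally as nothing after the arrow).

  | abbc => cbc
  | ccaa => ccb
  | ccaab => ccbb => c
  | bbbbbbc

aa->b; ab->c; cbb->; ccc->cb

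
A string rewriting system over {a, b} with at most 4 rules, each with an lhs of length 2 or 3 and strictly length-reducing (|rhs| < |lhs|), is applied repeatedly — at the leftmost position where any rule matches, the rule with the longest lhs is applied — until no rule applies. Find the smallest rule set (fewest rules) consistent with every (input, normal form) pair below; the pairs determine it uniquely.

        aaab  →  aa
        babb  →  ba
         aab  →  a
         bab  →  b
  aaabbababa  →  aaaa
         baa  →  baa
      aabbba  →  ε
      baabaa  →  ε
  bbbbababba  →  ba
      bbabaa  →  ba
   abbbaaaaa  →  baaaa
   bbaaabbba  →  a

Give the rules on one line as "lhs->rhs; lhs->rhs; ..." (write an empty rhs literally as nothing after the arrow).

ab->; aba->b; abb->a; bb->

  | aaab => aa
  | babb => ba
  | aab => a
  | bab => b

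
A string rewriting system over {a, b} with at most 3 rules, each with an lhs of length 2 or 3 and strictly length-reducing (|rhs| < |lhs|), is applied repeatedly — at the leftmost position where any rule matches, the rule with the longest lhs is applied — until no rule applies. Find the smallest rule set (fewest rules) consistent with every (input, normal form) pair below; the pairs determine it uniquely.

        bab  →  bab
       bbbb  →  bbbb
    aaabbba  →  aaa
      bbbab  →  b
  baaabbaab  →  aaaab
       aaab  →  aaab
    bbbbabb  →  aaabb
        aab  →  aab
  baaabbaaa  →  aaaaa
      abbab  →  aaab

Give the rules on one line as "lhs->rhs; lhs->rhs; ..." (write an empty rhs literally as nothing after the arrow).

baa->; bba->aa

  | bab
  | bbbb
  | aaabbba => aaabaa => aaa
  | bbbab => baab => b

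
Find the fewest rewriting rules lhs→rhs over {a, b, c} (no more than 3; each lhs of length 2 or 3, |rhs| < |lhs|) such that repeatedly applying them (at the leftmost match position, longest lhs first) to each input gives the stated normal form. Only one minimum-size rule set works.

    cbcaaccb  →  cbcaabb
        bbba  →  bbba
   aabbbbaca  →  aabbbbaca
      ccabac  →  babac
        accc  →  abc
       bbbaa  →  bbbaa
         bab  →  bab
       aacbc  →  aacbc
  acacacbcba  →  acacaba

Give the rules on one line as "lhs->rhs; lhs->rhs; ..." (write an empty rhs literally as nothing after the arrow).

bcb->c; cc->b

  | cbcaaccb => cbcaabb
  | bbba
  | aabbbbaca
  | ccabac => babac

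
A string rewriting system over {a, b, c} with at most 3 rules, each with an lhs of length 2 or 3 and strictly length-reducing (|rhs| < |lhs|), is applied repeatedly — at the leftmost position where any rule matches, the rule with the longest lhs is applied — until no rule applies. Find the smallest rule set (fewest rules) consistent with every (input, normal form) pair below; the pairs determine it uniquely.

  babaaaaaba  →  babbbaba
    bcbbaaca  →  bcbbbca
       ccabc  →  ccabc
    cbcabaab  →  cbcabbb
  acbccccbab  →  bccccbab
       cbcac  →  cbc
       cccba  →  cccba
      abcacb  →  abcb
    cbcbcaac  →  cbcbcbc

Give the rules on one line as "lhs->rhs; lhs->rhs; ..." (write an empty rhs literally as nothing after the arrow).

aa->b; ac->

  | babaaaaaba => babbaaaba => babbbaba
  | bcbbaaca => bcbbbca
  | ccabc
  | cbcabaab => cbcabbb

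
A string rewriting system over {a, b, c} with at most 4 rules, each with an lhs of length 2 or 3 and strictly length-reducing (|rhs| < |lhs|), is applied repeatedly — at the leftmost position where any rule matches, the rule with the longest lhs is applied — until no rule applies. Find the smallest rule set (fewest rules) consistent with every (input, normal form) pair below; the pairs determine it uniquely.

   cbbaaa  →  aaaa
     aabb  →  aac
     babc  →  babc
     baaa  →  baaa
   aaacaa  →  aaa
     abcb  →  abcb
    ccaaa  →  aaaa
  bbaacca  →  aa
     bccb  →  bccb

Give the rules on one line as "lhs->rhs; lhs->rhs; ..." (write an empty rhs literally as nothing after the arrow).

  | cbbaaa => ccaaa => aaaa
  | aabb => aac
  | babc
  | baaa

bb->c; caa->; cca->aa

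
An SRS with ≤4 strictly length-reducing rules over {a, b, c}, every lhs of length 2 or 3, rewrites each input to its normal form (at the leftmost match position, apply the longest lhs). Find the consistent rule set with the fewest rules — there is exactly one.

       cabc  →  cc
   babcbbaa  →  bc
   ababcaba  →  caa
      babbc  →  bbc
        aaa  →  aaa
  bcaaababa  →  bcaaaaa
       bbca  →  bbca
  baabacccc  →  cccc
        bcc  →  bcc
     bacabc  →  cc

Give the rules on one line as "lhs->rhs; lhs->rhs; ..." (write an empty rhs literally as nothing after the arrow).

  | cabc => cac => cc
  | babcbbaa => bcbbaa => bcba => bc
  | ababcaba => aabcaba => aacaba => acaba => caba => caa
  | babbc => bbc

ab->a; ac->c; ba->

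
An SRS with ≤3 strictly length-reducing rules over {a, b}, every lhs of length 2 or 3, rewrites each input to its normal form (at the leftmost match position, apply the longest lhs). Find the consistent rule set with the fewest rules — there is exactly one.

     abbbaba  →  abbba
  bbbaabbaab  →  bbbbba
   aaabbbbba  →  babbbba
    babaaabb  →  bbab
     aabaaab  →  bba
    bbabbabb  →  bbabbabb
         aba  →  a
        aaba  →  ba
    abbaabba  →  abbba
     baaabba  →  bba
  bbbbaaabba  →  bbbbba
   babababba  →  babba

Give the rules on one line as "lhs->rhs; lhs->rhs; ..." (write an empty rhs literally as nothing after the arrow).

aa->a; aab->ba; aba->a

  | abbbaba => abbba
  | bbbaabbaab => bbbbabaab => bbbbaab => bbbbba
  | aaabbbbba => aabbbbba => babbbba
  | babaaabb => baaabb => baabb => bbab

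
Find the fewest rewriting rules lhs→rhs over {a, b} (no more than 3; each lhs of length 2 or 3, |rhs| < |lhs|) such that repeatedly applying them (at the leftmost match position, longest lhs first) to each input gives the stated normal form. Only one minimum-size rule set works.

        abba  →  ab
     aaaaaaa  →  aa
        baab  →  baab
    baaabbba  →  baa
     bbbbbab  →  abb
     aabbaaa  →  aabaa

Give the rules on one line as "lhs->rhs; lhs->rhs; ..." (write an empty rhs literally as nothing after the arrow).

aaa->aa; bba->b; bbb->a

  | abba => ab
  | aaaaaaa => aaaaaa => aaaaa => aaaa => aaa => aa
  | baab
  | baaabbba => baabbba => baaaa => baaa => baa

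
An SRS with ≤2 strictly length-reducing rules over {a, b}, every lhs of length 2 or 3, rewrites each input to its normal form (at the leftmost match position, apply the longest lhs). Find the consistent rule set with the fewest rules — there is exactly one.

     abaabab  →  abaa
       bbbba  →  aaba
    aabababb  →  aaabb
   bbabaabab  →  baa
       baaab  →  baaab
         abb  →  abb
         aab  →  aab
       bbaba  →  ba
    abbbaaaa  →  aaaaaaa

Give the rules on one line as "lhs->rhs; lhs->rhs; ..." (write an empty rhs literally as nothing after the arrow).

  | abaabab => abaa
  | bbbba => aaba
  | aabababb => aaabb
  | bbabaabab => baabab => baa

bab->; bbb->aa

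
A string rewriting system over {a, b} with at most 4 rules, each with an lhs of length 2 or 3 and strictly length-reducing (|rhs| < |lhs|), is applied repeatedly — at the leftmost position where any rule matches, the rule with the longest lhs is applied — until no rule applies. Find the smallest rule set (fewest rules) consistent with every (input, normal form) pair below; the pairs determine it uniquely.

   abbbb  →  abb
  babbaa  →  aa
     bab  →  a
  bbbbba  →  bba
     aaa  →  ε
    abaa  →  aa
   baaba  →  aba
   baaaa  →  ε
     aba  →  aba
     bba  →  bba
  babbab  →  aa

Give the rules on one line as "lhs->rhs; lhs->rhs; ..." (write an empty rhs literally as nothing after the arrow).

aaa->; baa->a; bab->a; bbb->bb

  | abbbb => abbb => abb
  | babbaa => abaa => aa
  | bab => a
  | bbbbba => bbbba => bbba => bba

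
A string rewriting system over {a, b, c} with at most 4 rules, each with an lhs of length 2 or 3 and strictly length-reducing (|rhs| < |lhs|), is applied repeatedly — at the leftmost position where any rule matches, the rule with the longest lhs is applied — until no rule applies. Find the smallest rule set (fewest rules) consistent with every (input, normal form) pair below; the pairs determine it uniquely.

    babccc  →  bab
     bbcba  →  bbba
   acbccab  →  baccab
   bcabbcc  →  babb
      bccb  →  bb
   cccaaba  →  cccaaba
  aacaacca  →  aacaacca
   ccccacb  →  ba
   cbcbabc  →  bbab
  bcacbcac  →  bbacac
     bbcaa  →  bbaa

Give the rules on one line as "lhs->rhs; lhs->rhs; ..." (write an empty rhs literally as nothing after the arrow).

acb->ba; bc->b; cb->b

  | babccc => babcc => babc => bab
  | bbcba => bbba
  | acbccab => baccab
  | bcabbcc => babbcc => babbc => babb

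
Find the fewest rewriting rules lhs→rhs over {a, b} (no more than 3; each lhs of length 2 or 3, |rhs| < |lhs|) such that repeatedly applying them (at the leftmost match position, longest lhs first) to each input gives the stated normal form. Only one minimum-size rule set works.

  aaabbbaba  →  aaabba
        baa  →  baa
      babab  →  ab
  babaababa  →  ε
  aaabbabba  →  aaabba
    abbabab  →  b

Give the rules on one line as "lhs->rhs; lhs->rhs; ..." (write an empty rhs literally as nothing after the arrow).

aba->; bab->

  | aaabbbaba => aaabba
  | baa
  | babab => ab
  | babaababa => aababa => aba => ε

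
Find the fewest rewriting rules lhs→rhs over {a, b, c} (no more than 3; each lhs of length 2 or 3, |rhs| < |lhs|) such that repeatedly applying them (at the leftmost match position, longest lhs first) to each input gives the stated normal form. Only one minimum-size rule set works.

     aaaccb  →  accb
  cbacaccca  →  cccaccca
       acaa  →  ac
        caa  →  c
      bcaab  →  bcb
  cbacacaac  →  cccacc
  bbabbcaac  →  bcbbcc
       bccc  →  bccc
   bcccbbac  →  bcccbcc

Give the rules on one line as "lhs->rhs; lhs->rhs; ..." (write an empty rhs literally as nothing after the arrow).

aa->; ba->c

  | aaaccb => accb
  | cbacaccca => cccaccca
  | acaa => ac
  | caa => c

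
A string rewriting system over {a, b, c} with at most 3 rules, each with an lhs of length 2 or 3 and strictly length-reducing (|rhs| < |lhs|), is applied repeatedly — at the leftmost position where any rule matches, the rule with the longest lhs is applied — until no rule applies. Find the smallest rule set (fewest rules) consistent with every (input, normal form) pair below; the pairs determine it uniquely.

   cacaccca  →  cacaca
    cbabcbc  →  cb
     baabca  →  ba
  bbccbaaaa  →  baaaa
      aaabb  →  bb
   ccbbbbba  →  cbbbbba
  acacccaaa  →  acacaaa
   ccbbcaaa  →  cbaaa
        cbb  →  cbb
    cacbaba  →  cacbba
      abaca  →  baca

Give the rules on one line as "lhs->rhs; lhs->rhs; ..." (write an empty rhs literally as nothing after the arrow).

ab->b; bc->; cc->c

  | cacaccca => cacacca => cacaca
  | cbabcbc => cbbcbc => cbbc => cb
  | baabca => babca => bbca => ba
  | bbccbaaaa => bcbaaaa => baaaa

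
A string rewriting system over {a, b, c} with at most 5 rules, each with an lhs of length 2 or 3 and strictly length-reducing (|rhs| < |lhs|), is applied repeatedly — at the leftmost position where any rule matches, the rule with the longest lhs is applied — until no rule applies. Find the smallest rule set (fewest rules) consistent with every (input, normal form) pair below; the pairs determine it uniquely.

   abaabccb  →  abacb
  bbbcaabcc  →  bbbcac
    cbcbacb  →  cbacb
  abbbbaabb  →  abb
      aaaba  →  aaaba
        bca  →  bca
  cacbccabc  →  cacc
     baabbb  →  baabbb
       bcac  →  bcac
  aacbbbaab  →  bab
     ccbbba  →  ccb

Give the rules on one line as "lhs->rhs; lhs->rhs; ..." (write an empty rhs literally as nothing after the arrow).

  | abaabccb => abacb
  | bbbcaabcc => bbbcac
  | cbcbacb => cbacb
  | abbbbaabb => abbabb => abb

aac->; abc->; bba->; cbc->c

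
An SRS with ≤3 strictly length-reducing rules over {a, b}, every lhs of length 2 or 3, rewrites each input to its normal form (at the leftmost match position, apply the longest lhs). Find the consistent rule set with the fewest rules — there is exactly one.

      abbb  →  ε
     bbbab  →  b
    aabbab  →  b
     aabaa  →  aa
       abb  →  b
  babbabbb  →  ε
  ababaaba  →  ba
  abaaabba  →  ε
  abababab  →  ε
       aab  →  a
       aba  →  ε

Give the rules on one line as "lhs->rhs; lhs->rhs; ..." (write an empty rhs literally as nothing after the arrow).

ab->; aba->; bb->

  | abbb => bb => ε
  | bbbab => bab => b
  | aabbab => abab => b
  | aabaa => aa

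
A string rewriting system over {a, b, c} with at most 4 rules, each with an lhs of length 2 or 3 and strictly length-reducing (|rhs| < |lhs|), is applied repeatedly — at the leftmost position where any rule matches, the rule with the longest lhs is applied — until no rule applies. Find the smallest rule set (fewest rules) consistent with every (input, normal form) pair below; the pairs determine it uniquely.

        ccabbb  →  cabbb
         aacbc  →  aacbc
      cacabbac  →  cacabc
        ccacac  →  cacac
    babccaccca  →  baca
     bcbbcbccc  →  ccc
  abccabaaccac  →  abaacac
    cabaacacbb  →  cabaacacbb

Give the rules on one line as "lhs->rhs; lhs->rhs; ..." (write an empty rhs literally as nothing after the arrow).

  | ccabbb => cabbb
  | aacbc
  | cacabbac => cacabc
  | ccacac => cacac

bba->b; bca->; bcb->; cca->ca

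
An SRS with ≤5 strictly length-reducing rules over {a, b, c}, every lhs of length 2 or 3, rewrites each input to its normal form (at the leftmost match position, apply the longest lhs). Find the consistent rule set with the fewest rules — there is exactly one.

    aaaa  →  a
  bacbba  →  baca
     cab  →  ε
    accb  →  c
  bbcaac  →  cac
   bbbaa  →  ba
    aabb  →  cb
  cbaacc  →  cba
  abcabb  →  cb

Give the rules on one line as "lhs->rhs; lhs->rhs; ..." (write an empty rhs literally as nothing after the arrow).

  | aaaa => aaa => aa => a
  | bacbba => baca
  | cab => cc => ε
  | accb => ab => c

aa->a; ab->c; bb->; cc->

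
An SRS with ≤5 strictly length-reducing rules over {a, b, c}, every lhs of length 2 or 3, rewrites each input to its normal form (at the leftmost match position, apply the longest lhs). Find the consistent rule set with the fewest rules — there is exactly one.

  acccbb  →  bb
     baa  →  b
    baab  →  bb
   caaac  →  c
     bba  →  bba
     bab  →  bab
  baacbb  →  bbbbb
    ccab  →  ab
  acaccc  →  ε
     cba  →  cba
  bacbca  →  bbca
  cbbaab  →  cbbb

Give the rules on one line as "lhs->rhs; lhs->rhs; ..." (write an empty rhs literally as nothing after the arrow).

  | acccbb => ccbb => bb
  | baa => b
  | baab => bb
  | caaac => cac => c

aa->; aac->bb; ac->; cc->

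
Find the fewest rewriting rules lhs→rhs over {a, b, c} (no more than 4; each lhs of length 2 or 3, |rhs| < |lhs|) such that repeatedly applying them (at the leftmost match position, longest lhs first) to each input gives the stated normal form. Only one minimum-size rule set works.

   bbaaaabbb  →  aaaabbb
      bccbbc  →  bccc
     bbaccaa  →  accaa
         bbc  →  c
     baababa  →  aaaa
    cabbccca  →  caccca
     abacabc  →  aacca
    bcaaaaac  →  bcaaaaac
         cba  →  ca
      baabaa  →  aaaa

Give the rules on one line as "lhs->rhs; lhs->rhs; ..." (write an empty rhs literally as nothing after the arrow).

abc->ca; ba->a; bbc->c

  | bbaaaabbb => baaaabbb => aaaabbb
  | bccbbc => bccc
  | bbaccaa => baccaa => accaa
  | bbc => c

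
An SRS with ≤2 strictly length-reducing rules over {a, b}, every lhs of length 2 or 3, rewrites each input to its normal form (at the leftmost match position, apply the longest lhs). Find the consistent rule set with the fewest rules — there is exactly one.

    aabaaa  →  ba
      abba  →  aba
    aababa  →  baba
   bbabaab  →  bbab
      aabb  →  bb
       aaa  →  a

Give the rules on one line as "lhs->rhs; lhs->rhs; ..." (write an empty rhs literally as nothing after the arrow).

  | aabaaa => baaa => ba
  | abba => aba
  | aababa => baba
  | bbabaab => bbabb => bbab

aa->; abb->ab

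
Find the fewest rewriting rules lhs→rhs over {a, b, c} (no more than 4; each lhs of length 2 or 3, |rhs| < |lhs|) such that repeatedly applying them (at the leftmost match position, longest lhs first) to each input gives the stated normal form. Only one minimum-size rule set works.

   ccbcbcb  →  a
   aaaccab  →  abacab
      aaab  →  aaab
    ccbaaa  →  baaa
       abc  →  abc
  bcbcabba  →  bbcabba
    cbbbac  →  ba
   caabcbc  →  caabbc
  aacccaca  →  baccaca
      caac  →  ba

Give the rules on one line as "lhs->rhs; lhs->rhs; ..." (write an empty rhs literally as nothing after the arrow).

aac->ba; bbb->a; cb->b

  | ccbcbcb => cbcbcb => bcbcb => bbcb => bbb => a
  | aaaccab => abacab
  | aaab
  | ccbaaa => cbaaa => baaa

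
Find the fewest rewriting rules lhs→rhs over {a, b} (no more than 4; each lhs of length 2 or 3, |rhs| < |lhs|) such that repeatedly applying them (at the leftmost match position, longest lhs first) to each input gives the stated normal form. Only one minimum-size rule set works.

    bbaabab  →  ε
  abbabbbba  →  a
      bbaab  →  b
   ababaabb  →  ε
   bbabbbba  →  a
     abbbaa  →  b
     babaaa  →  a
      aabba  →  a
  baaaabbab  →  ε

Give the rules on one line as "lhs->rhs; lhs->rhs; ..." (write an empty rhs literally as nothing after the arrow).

  | bbaabab => aabab => bab => bb => ε
  | abbabbbba => bbabbbba => abbbba => bbbba => bba => a
  | bbaab => aab => b
  | ababaabb => babaabb => bbaabb => aabb => bb => ε

aa->; ab->b; bb->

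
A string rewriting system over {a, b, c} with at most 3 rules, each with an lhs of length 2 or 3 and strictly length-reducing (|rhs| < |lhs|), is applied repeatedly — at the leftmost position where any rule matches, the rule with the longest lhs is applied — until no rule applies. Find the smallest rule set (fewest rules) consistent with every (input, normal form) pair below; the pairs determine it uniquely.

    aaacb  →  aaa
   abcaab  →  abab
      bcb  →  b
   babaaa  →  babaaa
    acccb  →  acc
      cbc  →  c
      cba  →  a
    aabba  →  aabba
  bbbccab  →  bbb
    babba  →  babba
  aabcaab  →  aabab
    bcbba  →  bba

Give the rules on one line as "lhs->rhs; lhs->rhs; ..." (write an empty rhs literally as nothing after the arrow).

ca->; cb->

  | aaacb => aaa
  | abcaab => abab
  | bcb => b
  | babaaa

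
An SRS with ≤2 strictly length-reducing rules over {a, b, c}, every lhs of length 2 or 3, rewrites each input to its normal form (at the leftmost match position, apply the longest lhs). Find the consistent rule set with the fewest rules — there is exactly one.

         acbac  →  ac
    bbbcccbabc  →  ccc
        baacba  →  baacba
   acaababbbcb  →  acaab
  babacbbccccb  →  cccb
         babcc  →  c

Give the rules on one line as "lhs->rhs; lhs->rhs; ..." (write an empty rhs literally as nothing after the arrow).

bac->; bc->c

  | acbac => ac
  | bbbcccbabc => bbcccbabc => bcccbabc => cccbabc => cccbac => ccc
  | baacba
  | acaababbbcb => acaababbcb => acaababcb => acaabacb => acaab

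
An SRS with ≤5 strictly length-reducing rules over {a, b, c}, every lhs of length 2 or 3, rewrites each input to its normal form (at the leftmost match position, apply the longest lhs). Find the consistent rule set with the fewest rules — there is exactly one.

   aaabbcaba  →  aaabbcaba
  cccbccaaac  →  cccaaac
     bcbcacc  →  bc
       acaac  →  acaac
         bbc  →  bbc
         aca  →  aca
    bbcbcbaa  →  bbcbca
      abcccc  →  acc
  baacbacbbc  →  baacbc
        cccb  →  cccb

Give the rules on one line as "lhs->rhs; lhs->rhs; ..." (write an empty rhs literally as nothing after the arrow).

  | aaabbcaba
  | cccbccaaac => cccaaac
  | bcbcacc => bcbcc => bc
  | acaac

bcc->; cac->c; cba->c; cbb->b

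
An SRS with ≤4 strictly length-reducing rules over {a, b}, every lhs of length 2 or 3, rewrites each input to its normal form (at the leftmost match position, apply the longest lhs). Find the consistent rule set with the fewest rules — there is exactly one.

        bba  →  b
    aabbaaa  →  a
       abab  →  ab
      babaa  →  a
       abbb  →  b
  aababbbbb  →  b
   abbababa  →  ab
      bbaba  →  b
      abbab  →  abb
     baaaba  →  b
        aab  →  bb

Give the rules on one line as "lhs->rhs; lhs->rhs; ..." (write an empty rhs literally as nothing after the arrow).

aa->b; ba->; bbb->a

  | bba => b
  | aabbaaa => bbbaaa => aaaa => baa => a
  | abab => ab
  | babaa => baa => a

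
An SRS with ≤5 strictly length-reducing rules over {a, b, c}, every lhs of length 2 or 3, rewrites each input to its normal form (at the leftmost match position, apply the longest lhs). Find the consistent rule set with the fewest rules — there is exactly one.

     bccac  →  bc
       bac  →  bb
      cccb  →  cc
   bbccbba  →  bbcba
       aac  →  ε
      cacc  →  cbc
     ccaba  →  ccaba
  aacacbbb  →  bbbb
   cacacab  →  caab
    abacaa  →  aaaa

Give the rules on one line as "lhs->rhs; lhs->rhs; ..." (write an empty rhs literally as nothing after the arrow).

  | bccac => bccb => bc
  | bac => bb
  | cccb => cc
  | bbccbba => bbcba

aac->; ac->b; bba->aa; ccb->c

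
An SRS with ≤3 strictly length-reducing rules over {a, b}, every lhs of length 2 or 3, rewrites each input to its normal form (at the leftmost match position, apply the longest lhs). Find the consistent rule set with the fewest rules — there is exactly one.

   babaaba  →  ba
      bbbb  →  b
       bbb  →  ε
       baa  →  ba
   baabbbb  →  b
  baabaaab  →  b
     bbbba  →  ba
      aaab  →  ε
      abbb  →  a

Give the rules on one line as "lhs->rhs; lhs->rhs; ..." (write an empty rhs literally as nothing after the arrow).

  | babaaba => baaba => baba => ba
  | bbbb => abb => b
  | bbb => ab => ε
  | baa => ba

aa->a; ab->; bb->a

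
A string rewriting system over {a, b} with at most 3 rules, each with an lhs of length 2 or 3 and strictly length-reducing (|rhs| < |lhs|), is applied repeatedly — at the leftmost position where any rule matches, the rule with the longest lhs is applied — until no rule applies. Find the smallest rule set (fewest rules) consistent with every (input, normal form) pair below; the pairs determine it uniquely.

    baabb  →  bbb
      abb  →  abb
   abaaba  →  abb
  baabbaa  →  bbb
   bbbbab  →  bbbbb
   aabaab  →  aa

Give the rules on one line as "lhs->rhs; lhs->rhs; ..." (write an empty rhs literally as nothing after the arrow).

aab->a; ba->b

  | baabb => babb => bbb
  | abb
  | abaaba => ababa => abba => abb
  | baabbaa => babbaa => bbbaa => bbba => bbb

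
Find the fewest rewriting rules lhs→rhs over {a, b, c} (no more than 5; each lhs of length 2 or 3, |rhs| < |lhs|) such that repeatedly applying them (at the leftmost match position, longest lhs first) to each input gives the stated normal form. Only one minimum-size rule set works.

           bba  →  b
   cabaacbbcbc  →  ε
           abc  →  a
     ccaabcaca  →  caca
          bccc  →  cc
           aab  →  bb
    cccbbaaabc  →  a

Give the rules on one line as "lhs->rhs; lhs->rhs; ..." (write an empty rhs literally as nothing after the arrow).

aa->b; ba->; bc->; cb->

  | bba => b
  | cabaacbbcbc => caacbbcbc => cbcbbcbc => cbbcbc => bcbc => bc => ε
  | abc => a
  | ccaabcaca => ccbbcaca => cbcaca => caca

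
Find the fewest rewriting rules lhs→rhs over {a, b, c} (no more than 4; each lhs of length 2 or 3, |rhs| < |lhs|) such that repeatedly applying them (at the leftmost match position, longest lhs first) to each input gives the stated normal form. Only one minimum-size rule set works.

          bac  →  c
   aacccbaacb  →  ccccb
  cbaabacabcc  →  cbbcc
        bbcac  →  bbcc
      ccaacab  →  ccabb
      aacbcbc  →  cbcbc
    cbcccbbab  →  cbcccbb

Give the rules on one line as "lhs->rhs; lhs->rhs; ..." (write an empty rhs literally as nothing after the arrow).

  | bac => c
  | aacccbaacb => acccbaacb => cccbaacb => cccacb => ccccb
  | cbaabacabcc => cabacabcc => cacabcc => cbbcc
  | bbcac => bbcc

ac->c; aca->b; ba->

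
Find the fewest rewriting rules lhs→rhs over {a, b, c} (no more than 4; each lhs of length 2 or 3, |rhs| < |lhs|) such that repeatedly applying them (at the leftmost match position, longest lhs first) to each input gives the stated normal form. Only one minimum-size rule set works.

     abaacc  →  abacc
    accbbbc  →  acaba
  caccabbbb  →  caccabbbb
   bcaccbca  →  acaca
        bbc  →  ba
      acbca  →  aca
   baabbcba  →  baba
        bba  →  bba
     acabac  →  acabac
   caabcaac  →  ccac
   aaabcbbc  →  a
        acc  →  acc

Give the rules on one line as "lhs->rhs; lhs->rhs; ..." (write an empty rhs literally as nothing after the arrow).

  | abaacc => abacc
  | accbbbc => acabbc => acaba
  | caccabbbb
  | bcaccbca => aaccbca => accbca => acaca

aa->a; aab->; bc->a; cb->a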